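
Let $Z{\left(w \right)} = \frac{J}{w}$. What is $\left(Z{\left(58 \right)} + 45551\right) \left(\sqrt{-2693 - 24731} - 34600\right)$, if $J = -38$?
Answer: $- \frac{45705216000}{29} + \frac{5283840 i \sqrt{1714}}{29} \approx -1.576 \cdot 10^{9} + 7.5432 \cdot 10^{6} i$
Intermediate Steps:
$Z{\left(w \right)} = - \frac{38}{w}$
$\left(Z{\left(58 \right)} + 45551\right) \left(\sqrt{-2693 - 24731} - 34600\right) = \left(- \frac{38}{58} + 45551\right) \left(\sqrt{-2693 - 24731} - 34600\right) = \left(\left(-38\right) \frac{1}{58} + 45551\right) \left(\sqrt{-27424} - 34600\right) = \left(- \frac{19}{29} + 45551\right) \left(4 i \sqrt{1714} - 34600\right) = \frac{1320960 \left(-34600 + 4 i \sqrt{1714}\right)}{29} = - \frac{45705216000}{29} + \frac{5283840 i \sqrt{1714}}{29}$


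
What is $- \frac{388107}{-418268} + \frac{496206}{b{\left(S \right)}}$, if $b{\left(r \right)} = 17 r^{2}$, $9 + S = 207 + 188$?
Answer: $\frac{17508760749}{15580064732} \approx 1.1238$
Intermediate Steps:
$S = 386$ ($S = -9 + \left(207 + 188\right) = -9 + 395 = 386$)
$- \frac{388107}{-418268} + \frac{496206}{b{\left(S \right)}} = - \frac{388107}{-418268} + \frac{496206}{17 \cdot 386^{2}} = \left(-388107\right) \left(- \frac{1}{418268}\right) + \frac{496206}{17 \cdot 148996} = \frac{388107}{418268} + \frac{496206}{2532932} = \frac{388107}{418268} + 496206 \cdot \frac{1}{2532932} = \frac{388107}{418268} + \frac{248103}{1266466} = \frac{17508760749}{15580064732}$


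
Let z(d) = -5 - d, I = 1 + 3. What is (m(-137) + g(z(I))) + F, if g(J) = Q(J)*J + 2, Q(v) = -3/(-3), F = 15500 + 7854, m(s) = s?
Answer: 23210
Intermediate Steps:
I = 4
F = 23354
Q(v) = 1 (Q(v) = -3*(-1/3) = 1)
g(J) = 2 + J (g(J) = 1*J + 2 = J + 2 = 2 + J)
(m(-137) + g(z(I))) + F = (-137 + (2 + (-5 - 1*4))) + 23354 = (-137 + (2 + (-5 - 4))) + 23354 = (-137 + (2 - 9)) + 23354 = (-137 - 7) + 23354 = -144 + 23354 = 23210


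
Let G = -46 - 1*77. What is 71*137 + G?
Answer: 9604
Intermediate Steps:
G = -123 (G = -46 - 77 = -123)
71*137 + G = 71*137 - 123 = 9727 - 123 = 9604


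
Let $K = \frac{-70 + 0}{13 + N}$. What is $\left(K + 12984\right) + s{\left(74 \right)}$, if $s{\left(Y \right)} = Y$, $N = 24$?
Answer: $\frac{483076}{37} \approx 13056.0$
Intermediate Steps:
$K = - \frac{70}{37}$ ($K = \frac{-70 + 0}{13 + 24} = \frac{1}{37} \left(-70\right) = - \frac{70}{37} \approx -1.8919$)
$\left(K + 12984\right) + s{\left(74 \right)} = \left(- \frac{70}{37} + 12984\right) + 74 = \frac{480338}{37} + 74 = \frac{483076}{37}$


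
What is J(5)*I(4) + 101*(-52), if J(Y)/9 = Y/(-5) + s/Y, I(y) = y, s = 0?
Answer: -5288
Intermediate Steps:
J(Y) = -9*Y/5 (J(Y) = 9*(Y/(-5) + 0/Y) = 9*(Y*(-1/5) + 0) = 9*(-Y/5 + 0) = 9*(-Y/5) = -9*Y/5)
J(5)*I(4) + 101*(-52) = -9/5*5*4 + 101*(-52) = -9*4 - 5252 = -36 - 5252 = -5288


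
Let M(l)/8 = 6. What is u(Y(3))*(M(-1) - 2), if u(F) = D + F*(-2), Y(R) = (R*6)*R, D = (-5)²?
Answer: -3818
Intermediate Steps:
M(l) = 48 (M(l) = 8*6 = 48)
D = 25
Y(R) = 6*R² (Y(R) = (6*R)*R = 6*R²)
u(F) = 25 - 2*F (u(F) = 25 + F*(-2) = 25 - 2*F)
u(Y(3))*(M(-1) - 2) = (25 - 12*3²)*(48 - 2) = (25 - 12*9)*46 = (25 - 2*54)*46 = (25 - 108)*46 = -83*46 = -3818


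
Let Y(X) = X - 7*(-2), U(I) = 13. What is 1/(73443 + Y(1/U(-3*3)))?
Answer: 13/954942 ≈ 1.3613e-5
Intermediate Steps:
Y(X) = 14 + X (Y(X) = X + 14 = 14 + X)
1/(73443 + Y(1/U(-3*3))) = 1/(73443 + (14 + 1/13)) = 1/(73443 + 183/13) = 1/(954942/13) = 13/954942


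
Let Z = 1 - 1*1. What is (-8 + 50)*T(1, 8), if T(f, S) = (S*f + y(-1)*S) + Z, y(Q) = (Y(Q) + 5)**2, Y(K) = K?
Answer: 5712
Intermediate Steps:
Z = 0 (Z = 1 - 1 = 0)
y(Q) = (5 + Q)**2 (y(Q) = (Q + 5)**2 = (5 + Q)**2)
T(f, S) = 16*S + S*f (T(f, S) = (S*f + (5 - 1)**2*S) + 0 = (S*f + 4**2*S) + 0 = (S*f + 16*S) + 0 = (16*S + S*f) + 0 = 16*S + S*f)
(-8 + 50)*T(1, 8) = (-8 + 50)*(8*(16 + 1)) = 42*(8*17) = 42*136 = 5712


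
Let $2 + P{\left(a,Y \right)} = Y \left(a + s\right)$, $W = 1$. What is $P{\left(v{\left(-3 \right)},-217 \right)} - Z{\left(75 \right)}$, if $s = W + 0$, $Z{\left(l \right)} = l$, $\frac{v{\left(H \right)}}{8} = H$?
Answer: $4914$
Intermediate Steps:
$v{\left(H \right)} = 8 H$
$s = 1$ ($s = 1 + 0 = 1$)
$P{\left(a,Y \right)} = -2 + Y \left(1 + a\right)$ ($P{\left(a,Y \right)} = -2 + Y \left(a + 1\right) = -2 + Y \left(1 + a\right)$)
$P{\left(v{\left(-3 \right)},-217 \right)} - Z{\left(75 \right)} = \left(-2 - 217 - 217 \cdot 8 \left(-3\right)\right) - 75 = \left(-2 - 217 - -5208\right) - 75 = \left(-2 - 217 + 5208\right) - 75 = 4989 - 75 = 4914$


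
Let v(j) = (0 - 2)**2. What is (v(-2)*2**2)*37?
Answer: 592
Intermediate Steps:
v(j) = 4 (v(j) = (-2)**2 = 4)
(v(-2)*2**2)*37 = (4*2**2)*37 = (4*4)*37 = 16*37 = 592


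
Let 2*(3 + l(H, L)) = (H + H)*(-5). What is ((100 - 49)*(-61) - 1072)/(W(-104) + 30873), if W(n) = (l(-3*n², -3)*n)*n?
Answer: -4183/1754786265 ≈ -2.3838e-6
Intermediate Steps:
l(H, L) = -3 - 5*H (l(H, L) = -3 + ((H + H)*(-5))/2 = -3 + ((2*H)*(-5))/2 = -3 + (-10*H)/2 = -3 - 5*H)
W(n) = n²*(-3 + 15*n²) (W(n) = ((-3 - (-15)*n²)*n)*n = ((-3 + 15*n²)*n)*n = (n*(-3 + 15*n²))*n = n²*(-3 + 15*n²))
((100 - 49)*(-61) - 1072)/(W(-104) + 30873) = ((100 - 49)*(-61) - 1072)/((-104)²*(-3 + 15*(-104)²) + 30873) = (51*(-61) - 1072)/(10816*(-3 + 15*10816) + 30873) = (-3111 - 1072)/(10816*(-3 + 162240) + 30873) = -4183/(10816*162237 + 30873) = -4183/(1754755392 + 30873) = -4183/1754786265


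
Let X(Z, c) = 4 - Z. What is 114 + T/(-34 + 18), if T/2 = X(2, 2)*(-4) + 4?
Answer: 229/2 ≈ 114.50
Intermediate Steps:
T = -8 (T = 2*((4 - 1*2)*(-4) + 4) = 2*((4 - 2)*(-4) + 4) = 2*(2*(-4) + 4) = 2*(-8 + 4) = 2*(-4) = -8)
114 + T/(-34 + 18) = 114 - 8/(-34 + 18) = 114 - 8/(-16) = 114 - 1/16*(-8) = 114 + 1/2 = 229/2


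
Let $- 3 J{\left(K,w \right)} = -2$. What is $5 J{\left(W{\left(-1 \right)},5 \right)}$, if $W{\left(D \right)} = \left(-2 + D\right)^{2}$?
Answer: $\frac{10}{3} \approx 3.3333$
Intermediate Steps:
$J{\left(K,w \right)} = \frac{2}{3}$ ($J{\left(K,w \right)} = \left(- \frac{1}{3}\right) \left(-2\right) = \frac{2}{3}$)
$5 J{\left(W{\left(-1 \right)},5 \right)} = 5 \cdot \frac{2}{3} = \frac{10}{3}$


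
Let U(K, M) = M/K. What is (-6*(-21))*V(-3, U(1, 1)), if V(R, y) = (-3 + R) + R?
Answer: -1134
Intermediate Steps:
V(R, y) = -3 + 2*R
(-6*(-21))*V(-3, U(1, 1)) = (-6*(-21))*(-3 + 2*(-3)) = 126*(-3 - 6) = 126*(-9) = -1134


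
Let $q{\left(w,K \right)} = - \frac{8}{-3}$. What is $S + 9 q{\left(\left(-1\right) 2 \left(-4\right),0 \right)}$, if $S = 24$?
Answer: $48$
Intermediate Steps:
$q{\left(w,K \right)} = \frac{8}{3}$ ($q{\left(w,K \right)} = \left(-8\right) \left(- \frac{1}{3}\right) = \frac{8}{3}$)
$S + 9 q{\left(\left(-1\right) 2 \left(-4\right),0 \right)} = 24 + 9 \cdot \frac{8}{3} = 24 + 24 = 48$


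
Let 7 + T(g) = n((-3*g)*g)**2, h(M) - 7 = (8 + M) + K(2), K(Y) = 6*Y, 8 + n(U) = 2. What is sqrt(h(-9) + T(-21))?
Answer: sqrt(47) ≈ 6.8557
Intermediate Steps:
n(U) = -6 (n(U) = -8 + 2 = -6)
h(M) = 27 + M (h(M) = 7 + ((8 + M) + 6*2) = 7 + ((8 + M) + 12) = 7 + (20 + M) = 27 + M)
T(g) = 29 (T(g) = -7 + (-6)**2 = -7 + 36 = 29)
sqrt(h(-9) + T(-21)) = sqrt((27 - 9) + 29) = sqrt(18 + 29) = sqrt(47)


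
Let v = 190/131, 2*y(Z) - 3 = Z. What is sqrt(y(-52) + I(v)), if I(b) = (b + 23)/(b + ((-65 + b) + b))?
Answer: I*sqrt(6287847790)/15890 ≈ 4.9903*I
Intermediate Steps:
y(Z) = 3/2 + Z/2
v = 190/131 (v = 190*(1/131) = 190/131 ≈ 1.4504)
I(b) = (23 + b)/(-65 + 3*b) (I(b) = (23 + b)/(b + (-65 + 2*b)) = (23 + b)/(-65 + 3*b))
sqrt(y(-52) + I(v)) = sqrt((3/2 + (1/2)*(-52)) + (23 + 190/131)/(-65 + 3*(190/131))) = sqrt((3/2 - 26) + (3203/131)/(-65 + 570/131)) = sqrt(-49/2 + (3203/131)/(-7945/131)) = sqrt(-49/2 - 131/7945*3203/131) = sqrt(-49/2 - 3203/7945) = sqrt(-395711/15890) = I*sqrt(6287847790)/15890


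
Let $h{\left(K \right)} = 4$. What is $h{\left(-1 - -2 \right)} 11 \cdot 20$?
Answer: $880$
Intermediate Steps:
$h{\left(-1 - -2 \right)} 11 \cdot 20 = 4 \cdot 11 \cdot 20 = 44 \cdot 20 = 880$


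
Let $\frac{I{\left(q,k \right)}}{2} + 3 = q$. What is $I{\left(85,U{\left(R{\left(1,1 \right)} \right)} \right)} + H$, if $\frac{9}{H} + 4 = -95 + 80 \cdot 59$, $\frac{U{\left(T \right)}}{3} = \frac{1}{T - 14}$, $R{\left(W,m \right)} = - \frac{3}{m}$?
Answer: $\frac{757853}{4621} \approx 164.0$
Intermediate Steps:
$U{\left(T \right)} = \frac{3}{-14 + T}$ ($U{\left(T \right)} = \frac{3}{T - 14} = \frac{3}{-14 + T}$)
$I{\left(q,k \right)} = -6 + 2 q$
$H = \frac{9}{4621}$ ($H = \frac{9}{-4 + \left(-95 + 80 \cdot 59\right)} = \frac{9}{-4 + \left(-95 + 4720\right)} = \frac{9}{-4 + 4625} = \frac{9}{4621} \approx 0.0019476$)
$I{\left(85,U{\left(R{\left(1,1 \right)} \right)} \right)} + H = \left(-6 + 2 \cdot 85\right) + \frac{9}{4621} = \left(-6 + 170\right) + \frac{9}{4621} = 164 + \frac{9}{4621} = \frac{757853}{4621}$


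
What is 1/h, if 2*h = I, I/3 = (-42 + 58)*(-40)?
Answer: -1/960 ≈ -0.0010417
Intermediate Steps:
I = -1920 (I = 3*((-42 + 58)*(-40)) = 3*(16*(-40)) = 3*(-640) = -1920)
h = -960 (h = (½)*(-1920) = -960)
1/h = 1/(-960) = -1/960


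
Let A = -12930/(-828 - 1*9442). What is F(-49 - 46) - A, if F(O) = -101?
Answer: -105020/1027 ≈ -102.26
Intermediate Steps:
A = 1293/1027 (A = -12930/(-828 - 9442) = -12930/(-10270) = -12930*(-1/10270) = 1293/1027 ≈ 1.2590)
F(-49 - 46) - A = -101 - 1*1293/1027 = -101 - 1293/1027 = -105020/1027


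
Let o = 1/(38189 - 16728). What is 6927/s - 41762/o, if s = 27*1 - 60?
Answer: -9858799411/11 ≈ -8.9625e+8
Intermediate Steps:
o = 1/21461 ≈ 4.6596e-5
s = -33 (s = 27 - 60 = -33)
6927/s - 41762/o = 6927/(-33) - 41762/1/21461 = 6927*(-1/33) - 41762*21461 = -2309/11 - 896254282 = -9858799411/11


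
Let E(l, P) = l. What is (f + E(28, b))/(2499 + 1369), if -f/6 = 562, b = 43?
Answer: -836/967 ≈ -0.86453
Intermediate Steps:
f = -3372 (f = -6*562 = -3372)
(f + E(28, b))/(2499 + 1369) = (-3372 + 28)/(2499 + 1369) = -3344/3868 = -3344*1/3868 = -836/967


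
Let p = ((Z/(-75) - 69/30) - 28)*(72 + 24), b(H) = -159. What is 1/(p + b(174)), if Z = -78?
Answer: -25/74199 ≈ -0.00033693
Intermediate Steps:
p = -70224/25 (p = ((-78/(-75) - 69/30) - 28)*(72 + 24) = ((-78*(-1/75) - 69*1/30) - 28)*96 = ((26/25 - 23/10) - 28)*96 = (-63/50 - 28)*96 = -1463/50*96 = -70224/25 ≈ -2809.0)
1/(p + b(174)) = 1/(-70224/25 - 159) = 1/(-74199/25) = -25/74199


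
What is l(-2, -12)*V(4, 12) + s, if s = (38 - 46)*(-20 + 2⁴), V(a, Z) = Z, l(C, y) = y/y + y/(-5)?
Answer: 364/5 ≈ 72.800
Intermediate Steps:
l(C, y) = 1 - y/5 (l(C, y) = 1 + y*(-⅕) = 1 - y/5)
s = 32 (s = -8*(-20 + 16) = -8*(-4) = 32)
l(-2, -12)*V(4, 12) + s = (1 - ⅕*(-12))*12 + 32 = (1 + 12/5)*12 + 32 = (17/5)*12 + 32 = 204/5 + 32 = 364/5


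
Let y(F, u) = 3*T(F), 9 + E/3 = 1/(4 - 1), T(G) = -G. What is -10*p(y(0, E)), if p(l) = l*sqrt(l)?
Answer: 0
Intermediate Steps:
E = -26 (E = -27 + 3/(4 - 1) = -27 + 3/3 = -27 + 3*(1/3) = -27 + 1 = -26)
y(F, u) = -3*F (y(F, u) = 3*(-F) = -3*F)
p(l) = l**(3/2)
-10*p(y(0, E)) = -10*(-3*0)**(3/2) = -10*0**(3/2) = -10*0 = 0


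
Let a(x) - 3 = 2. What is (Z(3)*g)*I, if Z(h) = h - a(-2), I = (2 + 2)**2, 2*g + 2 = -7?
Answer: 144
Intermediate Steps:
g = -9/2 (g = -1 + (1/2)*(-7) = -1 - 7/2 = -9/2 ≈ -4.5000)
a(x) = 5 (a(x) = 3 + 2 = 5)
I = 16 (I = 4**2 = 16)
Z(h) = -5 + h (Z(h) = h - 1*5 = h - 5 = -5 + h)
(Z(3)*g)*I = ((-5 + 3)*(-9/2))*16 = -2*(-9/2)*16 = 9*16 = 144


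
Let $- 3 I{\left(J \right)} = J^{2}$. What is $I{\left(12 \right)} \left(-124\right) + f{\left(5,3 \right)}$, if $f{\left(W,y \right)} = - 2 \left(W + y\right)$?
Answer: $5936$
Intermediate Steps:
$f{\left(W,y \right)} = - 2 W - 2 y$
$I{\left(J \right)} = - \frac{J^{2}}{3}$
$I{\left(12 \right)} \left(-124\right) + f{\left(5,3 \right)} = - \frac{12^{2}}{3} \left(-124\right) - 16 = \left(- \frac{1}{3}\right) 144 \left(-124\right) - 16 = \left(-48\right) \left(-124\right) - 16 = 5952 - 16 = 5936$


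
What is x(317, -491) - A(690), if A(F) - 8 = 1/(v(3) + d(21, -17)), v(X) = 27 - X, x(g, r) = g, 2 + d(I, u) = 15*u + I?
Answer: 65509/212 ≈ 309.00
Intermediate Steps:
d(I, u) = -2 + I + 15*u (d(I, u) = -2 + (15*u + I) = -2 + (I + 15*u) = -2 + I + 15*u)
A(F) = 1695/212 (A(F) = 8 + 1/((27 - 1*3) + (-2 + 21 + 15*(-17))) = 8 + 1/((27 - 3) + (-2 + 21 - 255)) = 8 + 1/(24 - 236) = 8 + 1/(-212) = 8 - 1/212 = 1695/212)
x(317, -491) - A(690) = 317 - 1*1695/212 = 317 - 1695/212 = 65509/212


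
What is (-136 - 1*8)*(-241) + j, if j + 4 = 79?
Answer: 34779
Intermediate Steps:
j = 75 (j = -4 + 79 = 75)
(-136 - 1*8)*(-241) + j = (-136 - 1*8)*(-241) + 75 = (-136 - 8)*(-241) + 75 = -144*(-241) + 75 = 34704 + 75 = 34779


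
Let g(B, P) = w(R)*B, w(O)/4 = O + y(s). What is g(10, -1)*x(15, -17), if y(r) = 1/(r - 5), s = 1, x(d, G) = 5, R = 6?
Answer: 1150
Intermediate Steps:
y(r) = 1/(-5 + r)
w(O) = -1 + 4*O (w(O) = 4*(O + 1/(-5 + 1)) = 4*(O + 1/(-4)) = 4*(O - 1/4) = 4*(-1/4 + O) = -1 + 4*O)
g(B, P) = 23*B (g(B, P) = (-1 + 4*6)*B = (-1 + 24)*B = 23*B)
g(10, -1)*x(15, -17) = (23*10)*5 = 230*5 = 1150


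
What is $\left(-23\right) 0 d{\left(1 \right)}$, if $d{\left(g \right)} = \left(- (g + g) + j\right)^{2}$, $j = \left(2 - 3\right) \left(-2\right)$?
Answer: $0$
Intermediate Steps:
$j = 2$ ($j = \left(-1\right) \left(-2\right) = 2$)
$d{\left(g \right)} = \left(2 - 2 g\right)^{2}$ ($d{\left(g \right)} = \left(- (g + g) + 2\right)^{2} = \left(- 2 g + 2\right)^{2} = \left(2 - 2 g\right)^{2}$)
$\left(-23\right) 0 d{\left(1 \right)} = \left(-23\right) 0 \cdot 4 \left(-1 + 1\right)^{2} = 0 \cdot 4 \cdot 0^{2} = 0 \cdot 4 \cdot 0 = 0 \cdot 0 = 0$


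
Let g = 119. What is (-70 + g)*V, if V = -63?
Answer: -3087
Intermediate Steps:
(-70 + g)*V = (-70 + 119)*(-63) = 49*(-63) = -3087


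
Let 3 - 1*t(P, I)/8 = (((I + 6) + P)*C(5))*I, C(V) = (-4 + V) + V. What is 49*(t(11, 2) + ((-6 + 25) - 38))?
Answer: -89131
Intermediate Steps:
C(V) = -4 + 2*V
t(P, I) = 24 - 8*I*(36 + 6*I + 6*P) (t(P, I) = 24 - 8*((I + 6) + P)*(-4 + 2*5)*I = 24 - 8*((6 + I) + P)*(-4 + 10)*I = 24 - 8*(6 + I + P)*6*I = 24 - 8*(36 + 6*I + 6*P)*I = 24 - 8*I*(36 + 6*I + 6*P))
49*(t(11, 2) + ((-6 + 25) - 38)) = 49*((24 - 288*2 - 48*2**2 - 48*2*11) + ((-6 + 25) - 38)) = 49*((24 - 576 - 48*4 - 1056) + (19 - 38)) = 49*((24 - 576 - 192 - 1056) - 19) = 49*(-1800 - 19) = 49*(-1819) = -89131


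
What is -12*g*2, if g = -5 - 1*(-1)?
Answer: 96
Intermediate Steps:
g = -4 (g = -5 + 1 = -4)
-12*g*2 = -12*(-4)*2 = 48*2 = 96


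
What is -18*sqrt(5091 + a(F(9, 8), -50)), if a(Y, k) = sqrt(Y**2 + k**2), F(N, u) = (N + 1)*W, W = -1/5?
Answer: -18*sqrt(5091 + 2*sqrt(626)) ≈ -1290.6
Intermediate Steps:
W = -1/5 (W = -1*1/5 = -1/5 ≈ -0.20000)
F(N, u) = -1/5 - N/5 (F(N, u) = (N + 1)*(-1/5) = (1 + N)*(-1/5) = -1/5 - N/5)
-18*sqrt(5091 + a(F(9, 8), -50)) = -18*sqrt(5091 + sqrt((-1/5 - 1/5*9)**2 + (-50)**2)) = -18*sqrt(5091 + sqrt((-1/5 - 9/5)**2 + 2500)) = -18*sqrt(5091 + sqrt((-2)**2 + 2500)) = -18*sqrt(5091 + sqrt(4 + 2500)) = -18*sqrt(5091 + sqrt(2504)) = -18*sqrt(5091 + 2*sqrt(626))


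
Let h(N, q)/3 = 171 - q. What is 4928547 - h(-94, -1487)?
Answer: 4923573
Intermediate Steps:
h(N, q) = 513 - 3*q (h(N, q) = 3*(171 - q) = 513 - 3*q)
4928547 - h(-94, -1487) = 4928547 - (513 - 3*(-1487)) = 4928547 - (513 + 4461) = 4928547 - 1*4974 = 4928547 - 4974 = 4923573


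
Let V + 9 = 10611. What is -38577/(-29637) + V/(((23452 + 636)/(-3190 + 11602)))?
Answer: 110169840086/29745669 ≈ 3703.7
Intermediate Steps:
V = 10602 (V = -9 + 10611 = 10602)
-38577/(-29637) + V/(((23452 + 636)/(-3190 + 11602))) = -38577/(-29637) + 10602/(((23452 + 636)/(-3190 + 11602))) = -38577*(-1/29637) + 10602/((24088/8412)) = 12859/9879 + 10602/((24088*(1/8412))) = 12859/9879 + 10602/(6022/2103) = 12859/9879 + 10602*(2103/6022) = 12859/9879 + 11148003/3011 = 110169840086/29745669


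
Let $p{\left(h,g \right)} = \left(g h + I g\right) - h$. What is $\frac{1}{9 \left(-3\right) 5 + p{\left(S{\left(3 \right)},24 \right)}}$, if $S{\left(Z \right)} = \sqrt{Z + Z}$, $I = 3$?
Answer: $- \frac{21}{265} - \frac{23 \sqrt{6}}{795} \approx -0.15011$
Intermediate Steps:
$S{\left(Z \right)} = \sqrt{2} \sqrt{Z}$ ($S{\left(Z \right)} = \sqrt{2 Z} = \sqrt{2} \sqrt{Z}$)
$p{\left(h,g \right)} = - h + 3 g + g h$ ($p{\left(h,g \right)} = \left(g h + 3 g\right) - h = \left(3 g + g h\right) - h = - h + 3 g + g h$)
$\frac{1}{9 \left(-3\right) 5 + p{\left(S{\left(3 \right)},24 \right)}} = \frac{1}{9 \left(-3\right) 5 + \left(- \sqrt{2} \sqrt{3} + 3 \cdot 24 + 24 \sqrt{2} \sqrt{3}\right)} = \frac{1}{\left(-27\right) 5 + \left(- \sqrt{6} + 72 + 24 \sqrt{6}\right)} = \frac{1}{-135 + \left(72 + 23 \sqrt{6}\right)} = \frac{1}{-63 + 23 \sqrt{6}}$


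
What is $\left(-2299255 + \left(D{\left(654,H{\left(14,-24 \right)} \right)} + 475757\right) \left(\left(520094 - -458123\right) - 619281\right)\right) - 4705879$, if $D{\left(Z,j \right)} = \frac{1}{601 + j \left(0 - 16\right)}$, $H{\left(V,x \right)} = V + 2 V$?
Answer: $\frac{12123910609742}{71} \approx 1.7076 \cdot 10^{11}$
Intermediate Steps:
$H{\left(V,x \right)} = 3 V$
$D{\left(Z,j \right)} = \frac{1}{601 - 16 j}$ ($D{\left(Z,j \right)} = \frac{1}{601 + j \left(-16\right)} = \frac{1}{601 - 16 j}$)
$\left(-2299255 + \left(D{\left(654,H{\left(14,-24 \right)} \right)} + 475757\right) \left(\left(520094 - -458123\right) - 619281\right)\right) - 4705879 = \left(-2299255 + \left(- \frac{1}{-601 + 16 \cdot 3 \cdot 14} + 475757\right) \left(\left(520094 - -458123\right) - 619281\right)\right) - 4705879 = \left(-2299255 + \left(- \frac{1}{-601 + 16 \cdot 42} + 475757\right) \left(\left(520094 + 458123\right) - 619281\right)\right) - 4705879 = \left(-2299255 + \left(- \frac{1}{-601 + 672} + 475757\right) \left(978217 - 619281\right)\right) - 4705879 = \left(-2299255 + \left(- \frac{1}{71} + 475757\right) 358936\right) - 4705879 = \left(-2299255 + \frac{33778746}{71} \cdot 358936\right) - 4705879 = \left(-2299255 + \frac{12124407974256}{71}\right) - 4705879 = \frac{12124244727151}{71} - 4705879 = \frac{12123910609742}{71}$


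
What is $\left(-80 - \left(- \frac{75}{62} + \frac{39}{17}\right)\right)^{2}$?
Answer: $\frac{7303924369}{1110916} \approx 6574.7$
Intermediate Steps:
$\left(-80 - \left(- \frac{75}{62} + \frac{39}{17}\right)\right)^{2} = \left(-80 - \frac{1143}{1054}\right)^{2} = \left(- \frac{85463}{1054}\right)^{2} = \frac{7303924369}{1110916}$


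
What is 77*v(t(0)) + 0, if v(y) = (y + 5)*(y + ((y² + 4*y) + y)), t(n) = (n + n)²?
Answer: 0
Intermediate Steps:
t(n) = 4*n² (t(n) = (2*n)² = 4*n²)
v(y) = (5 + y)*(y² + 6*y) (v(y) = (5 + y)*(y + (y² + 5*y)) = (5 + y)*(y² + 6*y))
77*v(t(0)) + 0 = 77*((4*0²)*(30 + (4*0²)² + 11*(4*0²))) + 0 = 77*((4*0)*(30 + (4*0)² + 11*(4*0))) + 0 = 77*(0*(30 + 0² + 11*0)) + 0 = 77*(0*(30 + 0 + 0)) + 0 = 77*(0*30) + 0 = 77*0 + 0 = 0 + 0 = 0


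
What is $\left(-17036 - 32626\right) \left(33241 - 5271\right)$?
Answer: $-1389046140$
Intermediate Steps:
$\left(-17036 - 32626\right) \left(33241 - 5271\right) = \left(-17036 - 32626\right) 27970 = \left(-49662\right) 27970 = -1389046140$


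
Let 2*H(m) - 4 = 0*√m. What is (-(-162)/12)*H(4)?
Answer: 27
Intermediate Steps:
H(m) = 2 (H(m) = 2 + (0*√m)/2 = 2 + (½)*0 = 2 + 0 = 2)
(-(-162)/12)*H(4) = -(-162)/12*2 = -18*(-¾)*2 = (27/2)*2 = 27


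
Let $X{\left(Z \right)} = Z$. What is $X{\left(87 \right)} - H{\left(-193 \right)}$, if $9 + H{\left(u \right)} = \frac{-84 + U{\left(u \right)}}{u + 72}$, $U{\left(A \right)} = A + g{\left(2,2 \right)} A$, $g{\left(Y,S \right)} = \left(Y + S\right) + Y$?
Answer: $\frac{10181}{121} \approx 84.141$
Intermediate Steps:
$g{\left(Y,S \right)} = S + 2 Y$ ($g{\left(Y,S \right)} = \left(S + Y\right) + Y = S + 2 Y$)
$U{\left(A \right)} = 7 A$ ($U{\left(A \right)} = A + \left(2 + 2 \cdot 2\right) A = A + \left(2 + 4\right) A = A + 6 A = 7 A$)
$H{\left(u \right)} = -9 + \frac{-84 + 7 u}{72 + u}$ ($H{\left(u \right)} = -9 + \frac{-84 + 7 u}{u + 72} = -9 + \frac{-84 + 7 u}{72 + u}$)
$X{\left(87 \right)} - H{\left(-193 \right)} = 87 - \frac{2 \left(-366 - -193\right)}{72 - 193} = 87 - \frac{2 \left(-366 + 193\right)}{-121} = 87 - 2 \left(- \frac{1}{121}\right) \left(-173\right) = 87 - \frac{346}{121} = \frac{10181}{121}$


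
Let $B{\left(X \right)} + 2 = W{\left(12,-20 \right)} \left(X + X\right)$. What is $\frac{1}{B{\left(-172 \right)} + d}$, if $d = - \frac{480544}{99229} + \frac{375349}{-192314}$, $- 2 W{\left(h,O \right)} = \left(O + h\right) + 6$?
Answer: $- \frac{19083125906}{6732422408213} \approx -0.0028345$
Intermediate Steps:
$W{\left(h,O \right)} = -3 - \frac{O}{2} - \frac{h}{2}$ ($W{\left(h,O \right)} = - \frac{\left(O + h\right) + 6}{2} = - \frac{6 + O + h}{2} = -3 - \frac{O}{2} - \frac{h}{2}$)
$B{\left(X \right)} = -2 + 2 X$ ($B{\left(X \right)} = -2 + \left(-3 - -10 - 6\right) \left(X + X\right) = -2 + \left(-3 + 10 - 6\right) 2 X = -2 + 1 \cdot 2 X = -2 + 2 X$)
$d = - \frac{129660844737}{19083125906}$ ($d = \left(-480544\right) \frac{1}{99229} + 375349 \left(- \frac{1}{192314}\right) = - \frac{480544}{99229} - \frac{375349}{192314} = - \frac{129660844737}{19083125906} \approx -6.7945$)
$\frac{1}{B{\left(-172 \right)} + d} = \frac{1}{\left(-2 + 2 \left(-172\right)\right) - \frac{129660844737}{19083125906}} = \frac{1}{\left(-2 - 344\right) - \frac{129660844737}{19083125906}} = \frac{1}{-346 - \frac{129660844737}{19083125906}} = \frac{1}{- \frac{6732422408213}{19083125906}} = - \frac{19083125906}{6732422408213}$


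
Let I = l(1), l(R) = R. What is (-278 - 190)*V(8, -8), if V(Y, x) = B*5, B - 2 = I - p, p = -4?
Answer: -16380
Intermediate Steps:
I = 1
B = 7 (B = 2 + (1 - 1*(-4)) = 2 + (1 + 4) = 2 + 5 = 7)
V(Y, x) = 35 (V(Y, x) = 7*5 = 35)
(-278 - 190)*V(8, -8) = (-278 - 190)*35 = -468*35 = -16380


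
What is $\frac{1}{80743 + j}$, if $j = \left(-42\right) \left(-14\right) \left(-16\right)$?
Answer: $\frac{1}{71335} \approx 1.4018 \cdot 10^{-5}$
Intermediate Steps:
$j = -9408$ ($j = 588 \left(-16\right) = -9408$)
$\frac{1}{80743 + j} = \frac{1}{80743 - 9408} = \frac{1}{71335}$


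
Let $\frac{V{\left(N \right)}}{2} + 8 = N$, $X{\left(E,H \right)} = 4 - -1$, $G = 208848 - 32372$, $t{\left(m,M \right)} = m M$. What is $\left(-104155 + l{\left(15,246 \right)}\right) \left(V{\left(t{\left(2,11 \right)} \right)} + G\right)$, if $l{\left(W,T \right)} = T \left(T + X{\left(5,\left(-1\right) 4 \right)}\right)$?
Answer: $-7485358136$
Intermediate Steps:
$t{\left(m,M \right)} = M m$
$G = 176476$
$X{\left(E,H \right)} = 5$ ($X{\left(E,H \right)} = 4 + 1 = 5$)
$l{\left(W,T \right)} = T \left(5 + T\right)$ ($l{\left(W,T \right)} = T \left(T + 5\right) = T \left(5 + T\right)$)
$V{\left(N \right)} = -16 + 2 N$
$\left(-104155 + l{\left(15,246 \right)}\right) \left(V{\left(t{\left(2,11 \right)} \right)} + G\right) = \left(-104155 + 246 \left(5 + 246\right)\right) \left(\left(-16 + 2 \cdot 11 \cdot 2\right) + 176476\right) = \left(-104155 + 246 \cdot 251\right) \left(\left(-16 + 2 \cdot 22\right) + 176476\right) = \left(-104155 + 61746\right) \left(\left(-16 + 44\right) + 176476\right) = - 42409 \left(28 + 176476\right) = \left(-42409\right) 176504 = -7485358136$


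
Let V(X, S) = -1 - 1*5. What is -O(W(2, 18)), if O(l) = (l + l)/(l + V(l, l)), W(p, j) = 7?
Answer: -14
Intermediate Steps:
V(X, S) = -6 (V(X, S) = -1 - 5 = -6)
O(l) = 2*l/(-6 + l) (O(l) = (l + l)/(l - 6) = (2*l)/(-6 + l) = 2*l/(-6 + l))
-O(W(2, 18)) = -2*7/(-6 + 7) = -2*7/1 = -2*7 = -1*14 = -14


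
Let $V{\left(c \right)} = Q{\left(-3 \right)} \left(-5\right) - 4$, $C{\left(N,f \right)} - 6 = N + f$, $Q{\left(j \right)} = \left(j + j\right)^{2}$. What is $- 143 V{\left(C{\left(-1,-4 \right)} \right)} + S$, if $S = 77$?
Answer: $26389$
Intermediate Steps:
$Q{\left(j \right)} = 4 j^{2}$ ($Q{\left(j \right)} = \left(2 j\right)^{2} = 4 j^{2}$)
$C{\left(N,f \right)} = 6 + N + f$ ($C{\left(N,f \right)} = 6 + \left(N + f\right) = 6 + N + f$)
$V{\left(c \right)} = -184$ ($V{\left(c \right)} = 4 \left(-3\right)^{2} \left(-5\right) - 4 = 4 \cdot 9 \left(-5\right) - 4 = 36 \left(-5\right) - 4 = -180 - 4 = -184$)
$- 143 V{\left(C{\left(-1,-4 \right)} \right)} + S = \left(-143\right) \left(-184\right) + 77 = 26312 + 77 = 26389$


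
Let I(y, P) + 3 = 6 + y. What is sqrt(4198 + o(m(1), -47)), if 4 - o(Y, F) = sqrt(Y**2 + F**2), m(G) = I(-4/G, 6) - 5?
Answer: sqrt(4202 - sqrt(2245)) ≈ 64.456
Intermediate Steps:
I(y, P) = 3 + y (I(y, P) = -3 + (6 + y) = 3 + y)
m(G) = -2 - 4/G (m(G) = (3 - 4/G) - 5 = -2 - 4/G)
o(Y, F) = 4 - sqrt(F**2 + Y**2) (o(Y, F) = 4 - sqrt(Y**2 + F**2) = 4 - sqrt(F**2 + Y**2))
sqrt(4198 + o(m(1), -47)) = sqrt(4198 + (4 - sqrt((-47)**2 + (-2 - 4/1)**2))) = sqrt(4198 + (4 - sqrt(2209 + (-2 - 4*1)**2))) = sqrt(4198 + (4 - sqrt(2209 + (-2 - 4)**2))) = sqrt(4198 + (4 - sqrt(2209 + (-6)**2))) = sqrt(4198 + (4 - sqrt(2209 + 36))) = sqrt(4198 + (4 - sqrt(2245))) = sqrt(4202 - sqrt(2245))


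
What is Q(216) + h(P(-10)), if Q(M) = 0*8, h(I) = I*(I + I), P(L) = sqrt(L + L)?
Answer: -40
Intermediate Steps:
P(L) = sqrt(2)*sqrt(L) (P(L) = sqrt(2*L) = sqrt(2)*sqrt(L))
h(I) = 2*I**2 (h(I) = I*(2*I) = 2*I**2)
Q(M) = 0
Q(216) + h(P(-10)) = 0 + 2*(sqrt(2)*sqrt(-10))**2 = 0 + 2*(sqrt(2)*(I*sqrt(10)))**2 = 0 + 2*(2*I*sqrt(5))**2 = 0 + 2*(-20) = 0 - 40 = -40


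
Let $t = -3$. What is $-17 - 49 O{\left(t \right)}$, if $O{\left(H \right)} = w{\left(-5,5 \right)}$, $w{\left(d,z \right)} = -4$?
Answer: $179$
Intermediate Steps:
$O{\left(H \right)} = -4$
$-17 - 49 O{\left(t \right)} = -17 - -196 = -17 + 196 = 179$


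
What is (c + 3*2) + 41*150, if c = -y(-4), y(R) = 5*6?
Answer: 6126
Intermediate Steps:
y(R) = 30
c = -30 (c = -1*30 = -30)
(c + 3*2) + 41*150 = (-30 + 3*2) + 41*150 = (-30 + 6) + 6150 = -24 + 6150 = 6126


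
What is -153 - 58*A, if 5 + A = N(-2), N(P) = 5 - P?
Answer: -269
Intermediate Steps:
A = 2 (A = -5 + (5 - 1*(-2)) = -5 + (5 + 2) = -5 + 7 = 2)
-153 - 58*A = -153 - 58*2 = -153 - 116 = -269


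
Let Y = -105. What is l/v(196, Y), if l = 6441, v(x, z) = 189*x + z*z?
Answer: 2147/16023 ≈ 0.13399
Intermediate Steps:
v(x, z) = z² + 189*x (v(x, z) = 189*x + z² = z² + 189*x)
l/v(196, Y) = 6441/((-105)² + 189*196) = 6441/(11025 + 37044) = 6441/48069 = 6441*(1/48069) = 2147/16023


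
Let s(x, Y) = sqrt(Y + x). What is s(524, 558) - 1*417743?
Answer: -417743 + sqrt(1082) ≈ -4.1771e+5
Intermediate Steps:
s(524, 558) - 1*417743 = sqrt(558 + 524) - 1*417743 = sqrt(1082) - 417743 = -417743 + sqrt(1082)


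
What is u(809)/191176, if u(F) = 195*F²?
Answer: 127623795/191176 ≈ 667.57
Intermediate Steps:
u(809)/191176 = (195*809²)/191176 = (195*654481)*(1/191176) = 127623795*(1/191176) = 127623795/191176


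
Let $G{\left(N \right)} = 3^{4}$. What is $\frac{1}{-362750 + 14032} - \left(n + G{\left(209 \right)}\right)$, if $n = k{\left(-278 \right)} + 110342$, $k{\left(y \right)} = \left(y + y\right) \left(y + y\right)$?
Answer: $- \frac{146307775363}{348718} \approx -4.1956 \cdot 10^{5}$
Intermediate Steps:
$k{\left(y \right)} = 4 y^{2}$ ($k{\left(y \right)} = 2 y 2 y = 4 y^{2}$)
$G{\left(N \right)} = 81$
$n = 419478$ ($n = 4 \left(-278\right)^{2} + 110342 = 4 \cdot 77284 + 110342 = 309136 + 110342 = 419478$)
$\frac{1}{-362750 + 14032} - \left(n + G{\left(209 \right)}\right) = \frac{1}{-362750 + 14032} - \left(419478 + 81\right) = \frac{1}{-348718} - 419559 = - \frac{1}{348718} - 419559 = - \frac{146307775363}{348718}$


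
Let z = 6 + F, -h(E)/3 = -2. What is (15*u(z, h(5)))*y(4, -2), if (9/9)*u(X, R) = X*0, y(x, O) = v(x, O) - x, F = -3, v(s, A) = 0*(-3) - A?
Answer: 0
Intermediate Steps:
v(s, A) = -A (v(s, A) = 0 - A = -A)
h(E) = 6 (h(E) = -3*(-2) = 6)
z = 3 (z = 6 - 3 = 3)
y(x, O) = -O - x
u(X, R) = 0 (u(X, R) = X*0 = 0)
(15*u(z, h(5)))*y(4, -2) = (15*0)*(-1*(-2) - 1*4) = 0*(2 - 4) = 0*(-2) = 0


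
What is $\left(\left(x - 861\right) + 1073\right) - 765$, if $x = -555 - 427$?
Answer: $-1535$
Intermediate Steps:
$x = -982$ ($x = -555 - 427 = -982$)
$\left(\left(x - 861\right) + 1073\right) - 765 = \left(\left(-982 - 861\right) + 1073\right) - 765 = \left(-1843 + 1073\right) - 765 = -770 - 765 = -1535$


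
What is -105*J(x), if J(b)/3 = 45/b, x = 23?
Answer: -14175/23 ≈ -616.30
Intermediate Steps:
J(b) = 135/b (J(b) = 3*(45/b) = 135/b)
-105*J(x) = -14175/23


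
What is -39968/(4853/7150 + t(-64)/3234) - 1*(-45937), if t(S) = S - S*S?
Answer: 71344148033/638609 ≈ 1.1172e+5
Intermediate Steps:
t(S) = S - S**2
-39968/(4853/7150 + t(-64)/3234) - 1*(-45937) = -39968/(4853/7150 - 64*(1 - 1*(-64))/3234) - 1*(-45937) = -39968/(4853*(1/7150) - 64*(1 + 64)*(1/3234)) + 45937 = -39968/(4853/7150 - 64*65*(1/3234)) + 45937 = -39968/(4853/7150 - 4160*1/3234) + 45937 = -39968/(4853/7150 - 2080/1617) + 45937 = -39968/(-638609/1051050) + 45937 = -39968*(-1051050/638609) + 45937 = 42008366400/638609 + 45937 = 71344148033/638609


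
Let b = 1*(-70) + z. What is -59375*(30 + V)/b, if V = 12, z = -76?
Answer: 1246875/73 ≈ 17080.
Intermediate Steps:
b = -146 (b = 1*(-70) - 76 = -70 - 76 = -146)
-59375*(30 + V)/b = -59375/((-146/(30 + 12))) = -59375/((-146/42)) = -59375/((-146*1/42)) = -59375/(-73/21) = -59375*(-21/73) = 1246875/73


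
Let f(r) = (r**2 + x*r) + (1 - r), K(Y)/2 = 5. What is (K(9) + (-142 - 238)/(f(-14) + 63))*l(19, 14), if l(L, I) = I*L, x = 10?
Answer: 127680/67 ≈ 1905.7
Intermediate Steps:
K(Y) = 10 (K(Y) = 2*5 = 10)
f(r) = 1 + r**2 + 9*r (f(r) = (r**2 + 10*r) + (1 - r) = 1 + r**2 + 9*r)
(K(9) + (-142 - 238)/(f(-14) + 63))*l(19, 14) = (10 + (-142 - 238)/((1 + (-14)**2 + 9*(-14)) + 63))*(14*19) = (10 - 380/((1 + 196 - 126) + 63))*266 = (10 - 380/(71 + 63))*266 = (10 - 380/134)*266 = (10 - 380*1/134)*266 = (10 - 190/67)*266 = (480/67)*266 = 127680/67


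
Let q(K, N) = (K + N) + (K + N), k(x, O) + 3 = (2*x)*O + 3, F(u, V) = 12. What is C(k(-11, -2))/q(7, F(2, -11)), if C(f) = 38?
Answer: 1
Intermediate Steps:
k(x, O) = 2*O*x (k(x, O) = -3 + ((2*x)*O + 3) = -3 + (2*O*x + 3) = -3 + (3 + 2*O*x) = 2*O*x)
q(K, N) = 2*K + 2*N
C(k(-11, -2))/q(7, F(2, -11)) = 38/(2*7 + 2*12) = 38/(14 + 24) = 38/38 = 38*(1/38) = 1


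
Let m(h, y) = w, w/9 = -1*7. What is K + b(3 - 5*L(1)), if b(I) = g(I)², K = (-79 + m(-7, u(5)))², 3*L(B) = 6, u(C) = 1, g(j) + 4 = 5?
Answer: 20165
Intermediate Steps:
g(j) = 1 (g(j) = -4 + 5 = 1)
w = -63 (w = 9*(-1*7) = 9*(-7) = -63)
L(B) = 2 (L(B) = (⅓)*6 = 2)
m(h, y) = -63
K = 20164 (K = (-79 - 63)² = (-142)² = 20164)
b(I) = 1 (b(I) = 1² = 1)
K + b(3 - 5*L(1)) = 20164 + 1 = 20165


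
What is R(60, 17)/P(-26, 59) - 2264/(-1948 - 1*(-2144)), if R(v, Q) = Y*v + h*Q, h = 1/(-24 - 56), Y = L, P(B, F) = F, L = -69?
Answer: -18901153/231280 ≈ -81.724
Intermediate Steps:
Y = -69
h = -1/80 (h = 1/(-80) = -1/80 ≈ -0.012500)
R(v, Q) = -69*v - Q/80
R(60, 17)/P(-26, 59) - 2264/(-1948 - 1*(-2144)) = (-69*60 - 1/80*17)/59 - 2264/(-1948 - 1*(-2144)) = (-4140 - 17/80)*(1/59) - 2264/(-1948 + 2144) = -331217/80*1/59 - 2264/196 = -331217/4720 - 2264*1/196 = -331217/4720 - 566/49 = -18901153/231280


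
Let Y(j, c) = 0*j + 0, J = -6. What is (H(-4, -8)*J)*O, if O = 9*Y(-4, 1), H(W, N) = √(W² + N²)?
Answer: 0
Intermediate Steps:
Y(j, c) = 0 (Y(j, c) = 0 + 0 = 0)
H(W, N) = √(N² + W²)
O = 0 (O = 9*0 = 0)
(H(-4, -8)*J)*O = (√((-8)² + (-4)²)*(-6))*0 = (√(64 + 16)*(-6))*0 = (√80*(-6))*0 = ((4*√5)*(-6))*0 = -24*√5*0 = 0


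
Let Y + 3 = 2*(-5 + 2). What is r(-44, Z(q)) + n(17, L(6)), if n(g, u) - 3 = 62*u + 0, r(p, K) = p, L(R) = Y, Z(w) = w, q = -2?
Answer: -599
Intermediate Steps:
Y = -9 (Y = -3 + 2*(-5 + 2) = -3 + 2*(-3) = -3 - 6 = -9)
L(R) = -9
n(g, u) = 3 + 62*u (n(g, u) = 3 + (62*u + 0) = 3 + 62*u)
r(-44, Z(q)) + n(17, L(6)) = -44 + (3 + 62*(-9)) = -44 + (3 - 558) = -44 - 555 = -599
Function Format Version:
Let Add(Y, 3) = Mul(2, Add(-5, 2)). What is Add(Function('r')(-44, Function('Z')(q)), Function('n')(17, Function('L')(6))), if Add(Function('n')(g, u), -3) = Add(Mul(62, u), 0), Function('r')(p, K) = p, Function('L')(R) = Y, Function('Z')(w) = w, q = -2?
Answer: -599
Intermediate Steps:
Y = -9 (Y = Add(-3, Mul(2, Add(-5, 2))) = Add(-3, Mul(2, -3)) = Add(-3, -6) = -9)
Function('L')(R) = -9
Function('n')(g, u) = Add(3, Mul(62, u)) (Function('n')(g, u) = Add(3, Add(Mul(62, u), 0)) = Add(3, Mul(62, u)))
Add(Function('r')(-44, Function('Z')(q)), Function('n')(17, Function('L')(6))) = Add(-44, Add(3, Mul(62, -9))) = Add(-44, Add(3, -558)) = Add(-44, -555) = -599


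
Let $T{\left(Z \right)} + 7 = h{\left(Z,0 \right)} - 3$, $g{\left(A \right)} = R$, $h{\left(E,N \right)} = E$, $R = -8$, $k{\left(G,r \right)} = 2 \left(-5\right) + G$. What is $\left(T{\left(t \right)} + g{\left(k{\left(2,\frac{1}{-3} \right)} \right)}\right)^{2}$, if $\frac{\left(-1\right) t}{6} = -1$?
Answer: $144$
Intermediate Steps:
$k{\left(G,r \right)} = -10 + G$
$g{\left(A \right)} = -8$
$t = 6$ ($t = \left(-6\right) \left(-1\right) = 6$)
$T{\left(Z \right)} = -10 + Z$ ($T{\left(Z \right)} = -7 + \left(Z - 3\right) = -7 + \left(-3 + Z\right) = -10 + Z$)
$\left(T{\left(t \right)} + g{\left(k{\left(2,\frac{1}{-3} \right)} \right)}\right)^{2} = \left(\left(-10 + 6\right) - 8\right)^{2} = \left(-4 - 8\right)^{2} = \left(-12\right)^{2} = 144$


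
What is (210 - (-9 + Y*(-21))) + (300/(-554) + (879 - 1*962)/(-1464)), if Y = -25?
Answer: -124288177/405528 ≈ -306.48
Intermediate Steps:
(210 - (-9 + Y*(-21))) + (300/(-554) + (879 - 1*962)/(-1464)) = (210 - (-9 - 25*(-21))) + (300/(-554) + (879 - 1*962)/(-1464)) = (210 - (-9 + 525)) + (300*(-1/554) + (879 - 962)*(-1/1464)) = (210 - 1*516) + (-150/277 - 83*(-1/1464)) = (210 - 516) + (-150/277 + 83/1464) = -306 - 196609/405528 = -124288177/405528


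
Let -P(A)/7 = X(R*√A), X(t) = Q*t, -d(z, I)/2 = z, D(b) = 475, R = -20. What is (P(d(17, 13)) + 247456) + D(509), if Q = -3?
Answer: 247931 - 420*I*√34 ≈ 2.4793e+5 - 2449.0*I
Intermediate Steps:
d(z, I) = -2*z
X(t) = -3*t
P(A) = -420*√A (P(A) = -(-21)*(-20*√A) = -420*√A)
(P(d(17, 13)) + 247456) + D(509) = (-420*I*√34 + 247456) + 475 = (247456 - 420*I*√34) + 475 = 247931 - 420*I*√34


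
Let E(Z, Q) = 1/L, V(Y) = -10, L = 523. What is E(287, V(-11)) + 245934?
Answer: 128623483/523 ≈ 2.4593e+5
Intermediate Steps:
E(Z, Q) = 1/523
E(287, V(-11)) + 245934 = 1/523 + 245934 = 128623483/523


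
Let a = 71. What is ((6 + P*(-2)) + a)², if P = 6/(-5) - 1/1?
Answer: 165649/25 ≈ 6626.0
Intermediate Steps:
P = -11/5 (P = 6*(-⅕) - 1*1 = -6/5 - 1 = -11/5 ≈ -2.2000)
((6 + P*(-2)) + a)² = ((6 - 11/5*(-2)) + 71)² = ((6 + 22/5) + 71)² = (52/5 + 71)² = (407/5)² = 165649/25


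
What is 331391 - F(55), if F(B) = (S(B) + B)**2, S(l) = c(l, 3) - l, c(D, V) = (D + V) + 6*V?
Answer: 325615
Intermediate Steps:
c(D, V) = D + 7*V
S(l) = 21 (S(l) = (l + 7*3) - l = (l + 21) - l = (21 + l) - l = 21)
F(B) = (21 + B)**2
331391 - F(55) = 331391 - (21 + 55)**2 = 331391 - 1*76**2 = 331391 - 1*5776 = 331391 - 5776 = 325615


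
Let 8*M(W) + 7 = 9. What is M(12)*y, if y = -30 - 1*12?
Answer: -21/2 ≈ -10.500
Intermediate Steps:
M(W) = ¼ (M(W) = -7/8 + (⅛)*9 = -7/8 + 9/8 = ¼)
y = -42 (y = -30 - 12 = -42)
M(12)*y = (¼)*(-42) = -21/2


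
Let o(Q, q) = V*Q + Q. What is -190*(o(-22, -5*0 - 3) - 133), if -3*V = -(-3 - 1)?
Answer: 71630/3 ≈ 23877.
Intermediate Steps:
V = -4/3 (V = -(-1)*(-3 - 1)/3 = -(-1)*(-4)/3 = -1/3*4 = -4/3 ≈ -1.3333)
o(Q, q) = -Q/3 (o(Q, q) = -4*Q/3 + Q = -Q/3)
-190*(o(-22, -5*0 - 3) - 133) = -190*(-1/3*(-22) - 133) = -190*(22/3 - 133) = -190*(-377/3) = 71630/3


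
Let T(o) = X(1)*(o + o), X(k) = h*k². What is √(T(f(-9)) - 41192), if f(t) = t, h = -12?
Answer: 4*I*√2561 ≈ 202.43*I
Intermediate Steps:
X(k) = -12*k²
T(o) = -24*o (T(o) = (-12*1²)*(o + o) = (-12*1)*(2*o) = -24*o)
√(T(f(-9)) - 41192) = √(-24*(-9) - 41192) = √(216 - 41192) = √(-40976) = 4*I*√2561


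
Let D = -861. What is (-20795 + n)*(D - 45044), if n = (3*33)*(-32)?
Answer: 1100021515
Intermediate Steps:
n = -3168 (n = 99*(-32) = -3168)
(-20795 + n)*(D - 45044) = (-20795 - 3168)*(-861 - 45044) = -23963*(-45905) = 1100021515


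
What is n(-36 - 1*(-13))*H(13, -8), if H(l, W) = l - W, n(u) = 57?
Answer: 1197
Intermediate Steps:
n(-36 - 1*(-13))*H(13, -8) = 57*(13 - 1*(-8)) = 57*(13 + 8) = 57*21 = 1197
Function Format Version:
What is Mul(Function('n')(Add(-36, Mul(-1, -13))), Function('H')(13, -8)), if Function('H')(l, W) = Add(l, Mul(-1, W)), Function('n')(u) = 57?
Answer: 1197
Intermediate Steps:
Mul(Function('n')(Add(-36, Mul(-1, -13))), Function('H')(13, -8)) = Mul(57, Add(13, Mul(-1, -8))) = Mul(57, Add(13, 8)) = Mul(57, 21) = 1197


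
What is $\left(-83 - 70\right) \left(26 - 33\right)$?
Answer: $1071$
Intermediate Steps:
$\left(-83 - 70\right) \left(26 - 33\right) = \left(-153\right) \left(-7\right) = 1071$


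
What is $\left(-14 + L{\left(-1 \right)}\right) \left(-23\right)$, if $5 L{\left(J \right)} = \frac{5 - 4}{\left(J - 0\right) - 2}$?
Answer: $\frac{4853}{15} \approx 323.53$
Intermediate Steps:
$L{\left(J \right)} = \frac{1}{5 \left(-2 + J\right)}$ ($L{\left(J \right)} = \frac{\left(5 - 4\right) \frac{1}{\left(J - 0\right) - 2}}{5} = \frac{1 \frac{1}{\left(J + 0\right) - 2}}{5} = \frac{1 \frac{1}{J - 2}}{5} = \frac{1 \frac{1}{-2 + J}}{5} = \frac{1}{5 \left(-2 + J\right)}$)
$\left(-14 + L{\left(-1 \right)}\right) \left(-23\right) = \left(-14 + \frac{1}{5 \left(-2 - 1\right)}\right) \left(-23\right) = \left(-14 + \frac{1}{5 \left(-3\right)}\right) \left(-23\right) = \left(-14 + \frac{1}{5} \left(- \frac{1}{3}\right)\right) \left(-23\right) = \left(-14 - \frac{1}{15}\right) \left(-23\right) = \left(- \frac{211}{15}\right) \left(-23\right) = \frac{4853}{15}$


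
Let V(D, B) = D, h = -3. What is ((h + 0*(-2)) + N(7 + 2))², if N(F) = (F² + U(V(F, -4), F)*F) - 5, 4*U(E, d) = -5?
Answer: 61009/16 ≈ 3813.1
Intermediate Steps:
U(E, d) = -5/4 (U(E, d) = (¼)*(-5) = -5/4)
N(F) = -5 + F² - 5*F/4 (N(F) = (F² - 5*F/4) - 5 = -5 + F² - 5*F/4)
((h + 0*(-2)) + N(7 + 2))² = ((-3 + 0*(-2)) + (-5 + (7 + 2)² - 5*(7 + 2)/4))² = ((-3 + 0) + (-5 + 9² - 5/4*9))² = (-3 + (-5 + 81 - 45/4))² = (-3 + 259/4)² = (247/4)² = 61009/16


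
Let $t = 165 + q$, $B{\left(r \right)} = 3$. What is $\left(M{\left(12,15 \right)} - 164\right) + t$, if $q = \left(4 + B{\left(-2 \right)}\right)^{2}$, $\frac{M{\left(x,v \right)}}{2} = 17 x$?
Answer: $458$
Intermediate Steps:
$M{\left(x,v \right)} = 34 x$ ($M{\left(x,v \right)} = 2 \cdot 17 x = 34 x$)
$q = 49$ ($q = \left(4 + 3\right)^{2} = 7^{2} = 49$)
$t = 214$ ($t = 165 + 49 = 214$)
$\left(M{\left(12,15 \right)} - 164\right) + t = \left(34 \cdot 12 - 164\right) + 214 = \left(408 - 164\right) + 214 = 244 + 214 = 458$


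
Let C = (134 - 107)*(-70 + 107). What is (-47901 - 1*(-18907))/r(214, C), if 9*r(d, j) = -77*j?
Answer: 4142/1221 ≈ 3.3923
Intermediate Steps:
C = 999 (C = 27*37 = 999)
r(d, j) = -77*j/9 (r(d, j) = (-77*j)/9 = -77*j/9)
(-47901 - 1*(-18907))/r(214, C) = (-47901 - 1*(-18907))/((-77/9*999)) = (-47901 + 18907)/(-8547) = -28994*(-1/8547) = 4142/1221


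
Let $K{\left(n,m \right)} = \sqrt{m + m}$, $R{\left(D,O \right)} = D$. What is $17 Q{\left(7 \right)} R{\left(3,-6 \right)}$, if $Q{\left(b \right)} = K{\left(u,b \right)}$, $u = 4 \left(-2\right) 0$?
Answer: $51 \sqrt{14} \approx 190.82$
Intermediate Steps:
$u = 0$ ($u = \left(-8\right) 0 = 0$)
$K{\left(n,m \right)} = \sqrt{2} \sqrt{m}$ ($K{\left(n,m \right)} = \sqrt{2 m} = \sqrt{2} \sqrt{m}$)
$Q{\left(b \right)} = \sqrt{2} \sqrt{b}$
$17 Q{\left(7 \right)} R{\left(3,-6 \right)} = 17 \sqrt{2} \sqrt{7} \cdot 3 = 17 \sqrt{14} \cdot 3 = 51 \sqrt{14}$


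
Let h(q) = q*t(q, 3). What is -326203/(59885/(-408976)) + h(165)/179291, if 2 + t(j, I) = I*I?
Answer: 488144257361927/219119215 ≈ 2.2278e+6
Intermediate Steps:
t(j, I) = -2 + I**2 (t(j, I) = -2 + I*I = -2 + I**2)
h(q) = 7*q (h(q) = q*(-2 + 3**2) = q*(-2 + 9) = q*7 = 7*q)
-326203/(59885/(-408976)) + h(165)/179291 = -326203/(59885/(-408976)) + (7*165)/179291 = -326203/(59885*(-1/408976)) + 1155*(1/179291) = -326203/(-59885/408976) + 165/25613 = -326203*(-408976/59885) + 165/25613 = 133409198128/59885 + 165/25613 = 488144257361927/219119215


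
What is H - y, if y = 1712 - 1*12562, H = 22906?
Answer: 33756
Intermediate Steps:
y = -10850 (y = 1712 - 12562 = -10850)
H - y = 22906 - 1*(-10850) = 22906 + 10850 = 33756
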